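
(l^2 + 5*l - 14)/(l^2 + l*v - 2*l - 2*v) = (l + 7)/(l + v)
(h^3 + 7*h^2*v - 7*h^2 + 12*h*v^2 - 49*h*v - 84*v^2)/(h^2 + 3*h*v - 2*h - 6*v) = (h^2 + 4*h*v - 7*h - 28*v)/(h - 2)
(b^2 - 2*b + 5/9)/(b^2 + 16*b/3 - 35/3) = (b - 1/3)/(b + 7)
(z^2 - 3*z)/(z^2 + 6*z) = (z - 3)/(z + 6)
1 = 1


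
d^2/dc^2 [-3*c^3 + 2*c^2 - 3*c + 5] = 4 - 18*c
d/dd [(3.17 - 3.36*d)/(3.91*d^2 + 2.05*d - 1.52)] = (13.1376*d^2 - 24.7894*d - 1.3913)/(15.2881*d^4 + 16.031*d^3 - 7.6839*d^2 - 6.232*d + 2.3104)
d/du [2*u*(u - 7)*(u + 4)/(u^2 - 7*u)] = 2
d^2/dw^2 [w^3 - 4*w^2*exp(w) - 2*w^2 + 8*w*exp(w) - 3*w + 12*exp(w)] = -4*w^2*exp(w) - 8*w*exp(w) + 6*w + 20*exp(w) - 4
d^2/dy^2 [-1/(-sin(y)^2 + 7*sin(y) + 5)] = (4*sin(y)^4 - 21*sin(y)^3 + 63*sin(y)^2 + 7*sin(y) - 108)/(7*sin(y) + cos(y)^2 + 4)^3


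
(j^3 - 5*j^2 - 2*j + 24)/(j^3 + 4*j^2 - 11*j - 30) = (j - 4)/(j + 5)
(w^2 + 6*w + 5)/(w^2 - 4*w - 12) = (w^2 + 6*w + 5)/(w^2 - 4*w - 12)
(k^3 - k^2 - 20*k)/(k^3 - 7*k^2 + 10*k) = (k + 4)/(k - 2)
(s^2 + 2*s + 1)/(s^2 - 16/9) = 9*(s^2 + 2*s + 1)/(9*s^2 - 16)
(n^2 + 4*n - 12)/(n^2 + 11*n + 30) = (n - 2)/(n + 5)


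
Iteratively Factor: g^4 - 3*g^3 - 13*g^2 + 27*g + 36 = (g - 4)*(g^3 + g^2 - 9*g - 9) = (g - 4)*(g + 3)*(g^2 - 2*g - 3) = (g - 4)*(g + 1)*(g + 3)*(g - 3)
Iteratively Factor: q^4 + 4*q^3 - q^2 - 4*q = (q - 1)*(q^3 + 5*q^2 + 4*q) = (q - 1)*(q + 1)*(q^2 + 4*q) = q*(q - 1)*(q + 1)*(q + 4)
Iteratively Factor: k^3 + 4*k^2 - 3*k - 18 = (k + 3)*(k^2 + k - 6) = (k + 3)^2*(k - 2)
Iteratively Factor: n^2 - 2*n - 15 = (n + 3)*(n - 5)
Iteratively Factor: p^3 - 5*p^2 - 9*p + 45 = (p - 5)*(p^2 - 9) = (p - 5)*(p + 3)*(p - 3)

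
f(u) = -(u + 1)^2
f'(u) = -2*u - 2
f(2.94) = -15.52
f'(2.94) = -7.88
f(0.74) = -3.03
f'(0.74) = -3.48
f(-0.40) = -0.36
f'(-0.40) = -1.20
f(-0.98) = -0.00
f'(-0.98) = -0.04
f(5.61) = -43.69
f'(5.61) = -13.22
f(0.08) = -1.17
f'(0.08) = -2.16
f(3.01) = -16.08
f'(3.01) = -8.02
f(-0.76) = -0.06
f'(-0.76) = -0.48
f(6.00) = -49.00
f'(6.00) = -14.00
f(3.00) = -16.00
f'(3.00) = -8.00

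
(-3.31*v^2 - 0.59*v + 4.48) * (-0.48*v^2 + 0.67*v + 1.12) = 1.5888*v^4 - 1.9345*v^3 - 6.2529*v^2 + 2.3408*v + 5.0176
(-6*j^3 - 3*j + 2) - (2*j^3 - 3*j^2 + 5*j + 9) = -8*j^3 + 3*j^2 - 8*j - 7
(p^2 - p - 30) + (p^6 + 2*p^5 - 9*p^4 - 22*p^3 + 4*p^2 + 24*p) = p^6 + 2*p^5 - 9*p^4 - 22*p^3 + 5*p^2 + 23*p - 30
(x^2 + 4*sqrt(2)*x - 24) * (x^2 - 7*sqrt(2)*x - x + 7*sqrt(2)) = x^4 - 3*sqrt(2)*x^3 - x^3 - 80*x^2 + 3*sqrt(2)*x^2 + 80*x + 168*sqrt(2)*x - 168*sqrt(2)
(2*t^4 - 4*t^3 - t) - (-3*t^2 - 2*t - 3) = 2*t^4 - 4*t^3 + 3*t^2 + t + 3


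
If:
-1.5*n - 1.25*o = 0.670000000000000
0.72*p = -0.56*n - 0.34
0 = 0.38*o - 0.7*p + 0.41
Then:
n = -6.07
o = 6.75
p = 4.25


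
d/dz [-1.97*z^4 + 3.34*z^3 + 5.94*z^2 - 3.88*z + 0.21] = -7.88*z^3 + 10.02*z^2 + 11.88*z - 3.88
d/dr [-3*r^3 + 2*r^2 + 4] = r*(4 - 9*r)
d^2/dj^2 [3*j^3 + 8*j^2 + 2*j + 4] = 18*j + 16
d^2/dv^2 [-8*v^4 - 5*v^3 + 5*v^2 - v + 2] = -96*v^2 - 30*v + 10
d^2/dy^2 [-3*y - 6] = 0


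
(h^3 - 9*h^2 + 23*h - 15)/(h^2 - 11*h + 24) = (h^2 - 6*h + 5)/(h - 8)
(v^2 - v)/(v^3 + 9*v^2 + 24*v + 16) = v*(v - 1)/(v^3 + 9*v^2 + 24*v + 16)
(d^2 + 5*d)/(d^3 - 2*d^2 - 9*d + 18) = d*(d + 5)/(d^3 - 2*d^2 - 9*d + 18)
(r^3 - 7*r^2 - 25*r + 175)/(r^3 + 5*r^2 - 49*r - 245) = (r - 5)/(r + 7)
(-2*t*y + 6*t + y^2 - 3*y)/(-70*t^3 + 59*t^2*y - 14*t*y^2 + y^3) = (y - 3)/(35*t^2 - 12*t*y + y^2)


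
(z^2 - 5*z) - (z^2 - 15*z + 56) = 10*z - 56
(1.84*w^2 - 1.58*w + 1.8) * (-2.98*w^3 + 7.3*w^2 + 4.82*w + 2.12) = -5.4832*w^5 + 18.1404*w^4 - 8.0292*w^3 + 9.4252*w^2 + 5.3264*w + 3.816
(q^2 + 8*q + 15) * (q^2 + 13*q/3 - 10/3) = q^4 + 37*q^3/3 + 139*q^2/3 + 115*q/3 - 50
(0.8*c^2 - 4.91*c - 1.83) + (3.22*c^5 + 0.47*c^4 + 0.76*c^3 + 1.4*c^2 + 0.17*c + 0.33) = 3.22*c^5 + 0.47*c^4 + 0.76*c^3 + 2.2*c^2 - 4.74*c - 1.5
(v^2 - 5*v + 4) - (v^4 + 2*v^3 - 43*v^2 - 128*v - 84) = -v^4 - 2*v^3 + 44*v^2 + 123*v + 88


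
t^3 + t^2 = t^2*(t + 1)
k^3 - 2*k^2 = k^2*(k - 2)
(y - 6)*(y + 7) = y^2 + y - 42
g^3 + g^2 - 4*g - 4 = (g - 2)*(g + 1)*(g + 2)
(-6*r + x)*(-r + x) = 6*r^2 - 7*r*x + x^2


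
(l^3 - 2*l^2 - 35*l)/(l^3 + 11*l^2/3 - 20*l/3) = 3*(l - 7)/(3*l - 4)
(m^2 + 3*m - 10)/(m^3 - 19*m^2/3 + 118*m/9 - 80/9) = 9*(m + 5)/(9*m^2 - 39*m + 40)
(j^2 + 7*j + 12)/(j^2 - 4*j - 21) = (j + 4)/(j - 7)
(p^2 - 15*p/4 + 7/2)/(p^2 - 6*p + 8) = (p - 7/4)/(p - 4)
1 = 1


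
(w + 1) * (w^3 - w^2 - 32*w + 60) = w^4 - 33*w^2 + 28*w + 60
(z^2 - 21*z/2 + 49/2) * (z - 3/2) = z^3 - 12*z^2 + 161*z/4 - 147/4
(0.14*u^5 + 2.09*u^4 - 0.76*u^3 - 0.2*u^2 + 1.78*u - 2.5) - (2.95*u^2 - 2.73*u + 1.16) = 0.14*u^5 + 2.09*u^4 - 0.76*u^3 - 3.15*u^2 + 4.51*u - 3.66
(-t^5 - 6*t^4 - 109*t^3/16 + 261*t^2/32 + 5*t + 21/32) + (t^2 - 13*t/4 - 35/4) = -t^5 - 6*t^4 - 109*t^3/16 + 293*t^2/32 + 7*t/4 - 259/32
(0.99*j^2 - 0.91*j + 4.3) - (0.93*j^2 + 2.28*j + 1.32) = 0.0599999999999999*j^2 - 3.19*j + 2.98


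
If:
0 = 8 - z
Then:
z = 8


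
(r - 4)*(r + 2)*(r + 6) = r^3 + 4*r^2 - 20*r - 48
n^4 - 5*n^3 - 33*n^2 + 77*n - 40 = (n - 8)*(n - 1)^2*(n + 5)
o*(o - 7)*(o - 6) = o^3 - 13*o^2 + 42*o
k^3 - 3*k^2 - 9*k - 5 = (k - 5)*(k + 1)^2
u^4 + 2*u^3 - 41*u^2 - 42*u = u*(u - 6)*(u + 1)*(u + 7)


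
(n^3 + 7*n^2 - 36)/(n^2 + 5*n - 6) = (n^2 + n - 6)/(n - 1)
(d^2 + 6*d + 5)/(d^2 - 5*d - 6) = (d + 5)/(d - 6)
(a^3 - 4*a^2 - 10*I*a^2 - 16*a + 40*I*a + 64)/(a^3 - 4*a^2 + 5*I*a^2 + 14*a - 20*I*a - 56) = (a - 8*I)/(a + 7*I)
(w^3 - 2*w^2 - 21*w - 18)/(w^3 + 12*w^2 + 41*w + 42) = (w^2 - 5*w - 6)/(w^2 + 9*w + 14)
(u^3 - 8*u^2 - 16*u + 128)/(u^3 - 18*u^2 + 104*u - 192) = (u + 4)/(u - 6)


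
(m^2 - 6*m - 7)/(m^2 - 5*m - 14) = (m + 1)/(m + 2)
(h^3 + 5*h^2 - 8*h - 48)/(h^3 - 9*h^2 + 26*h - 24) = (h^2 + 8*h + 16)/(h^2 - 6*h + 8)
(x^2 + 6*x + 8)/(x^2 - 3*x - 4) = (x^2 + 6*x + 8)/(x^2 - 3*x - 4)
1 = 1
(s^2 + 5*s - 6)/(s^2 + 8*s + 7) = (s^2 + 5*s - 6)/(s^2 + 8*s + 7)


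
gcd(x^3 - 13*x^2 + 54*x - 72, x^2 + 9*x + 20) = 1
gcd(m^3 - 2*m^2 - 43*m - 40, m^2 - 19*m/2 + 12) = m - 8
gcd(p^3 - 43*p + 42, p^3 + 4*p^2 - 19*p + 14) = p^2 + 6*p - 7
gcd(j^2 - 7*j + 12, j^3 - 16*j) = j - 4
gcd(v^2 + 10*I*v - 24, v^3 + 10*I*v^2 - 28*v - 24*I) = v + 6*I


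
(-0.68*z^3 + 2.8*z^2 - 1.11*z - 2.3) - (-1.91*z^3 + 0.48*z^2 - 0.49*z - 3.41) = 1.23*z^3 + 2.32*z^2 - 0.62*z + 1.11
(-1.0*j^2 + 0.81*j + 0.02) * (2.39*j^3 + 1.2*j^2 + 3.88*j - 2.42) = -2.39*j^5 + 0.7359*j^4 - 2.8602*j^3 + 5.5868*j^2 - 1.8826*j - 0.0484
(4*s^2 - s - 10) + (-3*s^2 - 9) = s^2 - s - 19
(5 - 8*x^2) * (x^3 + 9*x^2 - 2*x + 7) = -8*x^5 - 72*x^4 + 21*x^3 - 11*x^2 - 10*x + 35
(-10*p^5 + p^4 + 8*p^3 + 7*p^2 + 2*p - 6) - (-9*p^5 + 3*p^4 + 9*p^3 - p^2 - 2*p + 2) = -p^5 - 2*p^4 - p^3 + 8*p^2 + 4*p - 8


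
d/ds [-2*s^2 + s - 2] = 1 - 4*s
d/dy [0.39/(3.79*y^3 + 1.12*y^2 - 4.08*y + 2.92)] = (-4.4343*y^2 - 0.8736*y + 1.5912)/(3.79*y^3 + 1.12*y^2 - 4.08*y + 2.92)^2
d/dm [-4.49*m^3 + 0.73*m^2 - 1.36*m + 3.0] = -13.47*m^2 + 1.46*m - 1.36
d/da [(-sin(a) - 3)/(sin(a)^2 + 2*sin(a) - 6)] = (sin(a)^2 + 6*sin(a) + 12)*cos(a)/(sin(a)^2 + 2*sin(a) - 6)^2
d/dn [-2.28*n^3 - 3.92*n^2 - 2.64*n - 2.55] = -6.84*n^2 - 7.84*n - 2.64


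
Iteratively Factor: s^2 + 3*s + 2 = (s + 1)*(s + 2)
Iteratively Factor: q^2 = (q)*(q)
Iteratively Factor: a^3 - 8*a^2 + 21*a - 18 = (a - 2)*(a^2 - 6*a + 9) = (a - 3)*(a - 2)*(a - 3)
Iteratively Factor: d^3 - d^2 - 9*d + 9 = (d - 3)*(d^2 + 2*d - 3) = (d - 3)*(d + 3)*(d - 1)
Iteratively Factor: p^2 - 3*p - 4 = (p + 1)*(p - 4)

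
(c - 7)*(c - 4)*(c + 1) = c^3 - 10*c^2 + 17*c + 28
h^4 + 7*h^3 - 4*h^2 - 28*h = h*(h - 2)*(h + 2)*(h + 7)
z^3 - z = z*(z - 1)*(z + 1)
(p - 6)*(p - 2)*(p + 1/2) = p^3 - 15*p^2/2 + 8*p + 6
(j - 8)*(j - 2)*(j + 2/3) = j^3 - 28*j^2/3 + 28*j/3 + 32/3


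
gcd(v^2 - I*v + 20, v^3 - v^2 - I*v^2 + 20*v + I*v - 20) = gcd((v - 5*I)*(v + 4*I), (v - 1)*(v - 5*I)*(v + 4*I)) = v^2 - I*v + 20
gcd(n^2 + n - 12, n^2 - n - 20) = n + 4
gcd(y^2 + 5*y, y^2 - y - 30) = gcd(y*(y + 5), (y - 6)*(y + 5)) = y + 5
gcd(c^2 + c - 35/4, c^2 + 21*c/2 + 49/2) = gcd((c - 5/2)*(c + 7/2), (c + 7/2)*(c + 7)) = c + 7/2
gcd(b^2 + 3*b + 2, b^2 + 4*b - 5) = 1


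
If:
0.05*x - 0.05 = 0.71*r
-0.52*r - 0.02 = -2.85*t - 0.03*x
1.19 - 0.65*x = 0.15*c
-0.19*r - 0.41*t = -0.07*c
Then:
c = 0.14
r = 0.06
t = -0.00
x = 1.80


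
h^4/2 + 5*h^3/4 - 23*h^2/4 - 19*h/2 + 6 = (h/2 + 1)*(h - 3)*(h - 1/2)*(h + 4)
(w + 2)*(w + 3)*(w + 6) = w^3 + 11*w^2 + 36*w + 36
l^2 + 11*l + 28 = (l + 4)*(l + 7)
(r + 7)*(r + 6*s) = r^2 + 6*r*s + 7*r + 42*s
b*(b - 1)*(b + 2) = b^3 + b^2 - 2*b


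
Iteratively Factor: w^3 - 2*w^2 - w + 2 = (w + 1)*(w^2 - 3*w + 2) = (w - 2)*(w + 1)*(w - 1)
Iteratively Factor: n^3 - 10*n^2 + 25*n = (n - 5)*(n^2 - 5*n) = n*(n - 5)*(n - 5)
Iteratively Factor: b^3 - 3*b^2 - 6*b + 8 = (b - 1)*(b^2 - 2*b - 8) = (b - 4)*(b - 1)*(b + 2)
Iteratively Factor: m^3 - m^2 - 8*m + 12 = (m - 2)*(m^2 + m - 6) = (m - 2)*(m + 3)*(m - 2)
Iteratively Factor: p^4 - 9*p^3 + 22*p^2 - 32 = (p - 4)*(p^3 - 5*p^2 + 2*p + 8) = (p - 4)^2*(p^2 - p - 2) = (p - 4)^2*(p + 1)*(p - 2)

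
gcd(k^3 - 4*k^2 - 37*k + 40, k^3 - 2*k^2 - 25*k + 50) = k + 5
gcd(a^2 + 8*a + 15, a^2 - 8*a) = 1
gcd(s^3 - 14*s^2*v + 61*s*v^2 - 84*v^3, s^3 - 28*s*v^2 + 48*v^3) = s - 4*v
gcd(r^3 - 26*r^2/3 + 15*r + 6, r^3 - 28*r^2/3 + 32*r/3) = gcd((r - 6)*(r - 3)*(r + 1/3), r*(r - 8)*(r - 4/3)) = 1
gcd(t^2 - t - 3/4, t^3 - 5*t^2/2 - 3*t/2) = t + 1/2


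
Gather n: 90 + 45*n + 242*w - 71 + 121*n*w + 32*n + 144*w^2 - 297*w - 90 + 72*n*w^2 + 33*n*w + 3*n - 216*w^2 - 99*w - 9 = n*(72*w^2 + 154*w + 80) - 72*w^2 - 154*w - 80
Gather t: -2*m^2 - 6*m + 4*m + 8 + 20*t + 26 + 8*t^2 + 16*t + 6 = -2*m^2 - 2*m + 8*t^2 + 36*t + 40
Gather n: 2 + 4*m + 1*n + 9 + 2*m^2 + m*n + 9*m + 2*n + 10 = 2*m^2 + 13*m + n*(m + 3) + 21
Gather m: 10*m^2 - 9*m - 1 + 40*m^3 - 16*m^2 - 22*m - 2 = 40*m^3 - 6*m^2 - 31*m - 3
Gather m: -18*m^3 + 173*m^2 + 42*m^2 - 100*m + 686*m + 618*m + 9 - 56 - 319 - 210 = -18*m^3 + 215*m^2 + 1204*m - 576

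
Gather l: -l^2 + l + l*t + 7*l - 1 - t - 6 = -l^2 + l*(t + 8) - t - 7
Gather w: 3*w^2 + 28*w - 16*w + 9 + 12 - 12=3*w^2 + 12*w + 9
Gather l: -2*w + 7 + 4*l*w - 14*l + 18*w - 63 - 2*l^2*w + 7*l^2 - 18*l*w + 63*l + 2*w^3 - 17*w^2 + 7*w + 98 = l^2*(7 - 2*w) + l*(49 - 14*w) + 2*w^3 - 17*w^2 + 23*w + 42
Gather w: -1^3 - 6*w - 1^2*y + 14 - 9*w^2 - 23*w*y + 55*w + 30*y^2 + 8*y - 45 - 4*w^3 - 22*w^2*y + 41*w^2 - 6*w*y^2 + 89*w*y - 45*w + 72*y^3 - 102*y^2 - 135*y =-4*w^3 + w^2*(32 - 22*y) + w*(-6*y^2 + 66*y + 4) + 72*y^3 - 72*y^2 - 128*y - 32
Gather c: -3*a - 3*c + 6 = -3*a - 3*c + 6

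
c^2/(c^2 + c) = c/(c + 1)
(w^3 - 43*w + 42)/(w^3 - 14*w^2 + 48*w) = (w^2 + 6*w - 7)/(w*(w - 8))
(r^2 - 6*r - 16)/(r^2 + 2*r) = (r - 8)/r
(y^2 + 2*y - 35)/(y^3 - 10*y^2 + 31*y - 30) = (y + 7)/(y^2 - 5*y + 6)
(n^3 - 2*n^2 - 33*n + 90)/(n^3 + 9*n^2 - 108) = (n - 5)/(n + 6)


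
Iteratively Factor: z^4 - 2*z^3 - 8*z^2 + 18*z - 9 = (z - 1)*(z^3 - z^2 - 9*z + 9) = (z - 3)*(z - 1)*(z^2 + 2*z - 3) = (z - 3)*(z - 1)*(z + 3)*(z - 1)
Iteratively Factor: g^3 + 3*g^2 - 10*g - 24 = (g + 4)*(g^2 - g - 6) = (g - 3)*(g + 4)*(g + 2)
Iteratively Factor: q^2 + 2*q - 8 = (q + 4)*(q - 2)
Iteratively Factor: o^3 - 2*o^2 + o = (o - 1)*(o^2 - o) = (o - 1)^2*(o)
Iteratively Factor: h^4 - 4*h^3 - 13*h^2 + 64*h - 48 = (h - 3)*(h^3 - h^2 - 16*h + 16) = (h - 3)*(h - 1)*(h^2 - 16) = (h - 4)*(h - 3)*(h - 1)*(h + 4)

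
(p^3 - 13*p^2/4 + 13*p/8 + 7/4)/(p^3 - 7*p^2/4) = 1 - 3/(2*p) - 1/p^2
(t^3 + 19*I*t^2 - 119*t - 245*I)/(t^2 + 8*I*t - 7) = (t^2 + 12*I*t - 35)/(t + I)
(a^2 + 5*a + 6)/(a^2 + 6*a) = (a^2 + 5*a + 6)/(a*(a + 6))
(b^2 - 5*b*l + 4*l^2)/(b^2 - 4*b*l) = (b - l)/b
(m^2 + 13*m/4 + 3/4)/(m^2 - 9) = (m + 1/4)/(m - 3)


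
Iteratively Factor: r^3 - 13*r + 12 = (r + 4)*(r^2 - 4*r + 3) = (r - 3)*(r + 4)*(r - 1)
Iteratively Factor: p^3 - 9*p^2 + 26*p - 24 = (p - 3)*(p^2 - 6*p + 8) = (p - 4)*(p - 3)*(p - 2)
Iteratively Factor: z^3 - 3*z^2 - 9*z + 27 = (z + 3)*(z^2 - 6*z + 9) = (z - 3)*(z + 3)*(z - 3)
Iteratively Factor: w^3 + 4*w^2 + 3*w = (w + 1)*(w^2 + 3*w) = (w + 1)*(w + 3)*(w)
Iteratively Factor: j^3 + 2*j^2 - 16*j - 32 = (j + 2)*(j^2 - 16) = (j - 4)*(j + 2)*(j + 4)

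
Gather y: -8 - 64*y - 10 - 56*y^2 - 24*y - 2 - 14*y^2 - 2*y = -70*y^2 - 90*y - 20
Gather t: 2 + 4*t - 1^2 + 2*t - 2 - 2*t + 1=4*t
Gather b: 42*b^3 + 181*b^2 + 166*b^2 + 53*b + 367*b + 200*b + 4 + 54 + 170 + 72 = 42*b^3 + 347*b^2 + 620*b + 300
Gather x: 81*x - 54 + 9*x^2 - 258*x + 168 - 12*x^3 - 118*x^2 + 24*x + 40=-12*x^3 - 109*x^2 - 153*x + 154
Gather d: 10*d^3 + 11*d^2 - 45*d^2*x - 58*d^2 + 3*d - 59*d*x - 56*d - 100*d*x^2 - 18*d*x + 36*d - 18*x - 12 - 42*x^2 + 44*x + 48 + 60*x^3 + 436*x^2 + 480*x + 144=10*d^3 + d^2*(-45*x - 47) + d*(-100*x^2 - 77*x - 17) + 60*x^3 + 394*x^2 + 506*x + 180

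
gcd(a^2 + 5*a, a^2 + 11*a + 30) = a + 5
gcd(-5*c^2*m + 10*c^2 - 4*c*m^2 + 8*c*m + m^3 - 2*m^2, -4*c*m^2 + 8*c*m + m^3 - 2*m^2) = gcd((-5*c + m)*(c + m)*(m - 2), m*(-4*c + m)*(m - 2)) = m - 2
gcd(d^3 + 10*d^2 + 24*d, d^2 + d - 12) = d + 4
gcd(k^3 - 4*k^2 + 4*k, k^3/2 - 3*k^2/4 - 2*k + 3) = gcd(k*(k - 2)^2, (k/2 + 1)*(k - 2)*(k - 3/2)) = k - 2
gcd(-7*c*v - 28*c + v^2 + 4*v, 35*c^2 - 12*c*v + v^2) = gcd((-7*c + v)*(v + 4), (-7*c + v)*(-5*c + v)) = -7*c + v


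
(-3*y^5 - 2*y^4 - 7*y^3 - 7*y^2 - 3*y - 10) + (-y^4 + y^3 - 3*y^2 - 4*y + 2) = -3*y^5 - 3*y^4 - 6*y^3 - 10*y^2 - 7*y - 8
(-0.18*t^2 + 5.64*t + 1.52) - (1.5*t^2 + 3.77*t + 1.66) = -1.68*t^2 + 1.87*t - 0.14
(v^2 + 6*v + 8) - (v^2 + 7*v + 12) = -v - 4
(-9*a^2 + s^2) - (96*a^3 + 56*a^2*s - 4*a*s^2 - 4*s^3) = -96*a^3 - 56*a^2*s - 9*a^2 + 4*a*s^2 + 4*s^3 + s^2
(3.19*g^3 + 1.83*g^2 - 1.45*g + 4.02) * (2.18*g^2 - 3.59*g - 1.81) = 6.9542*g^5 - 7.4627*g^4 - 15.5046*g^3 + 10.6568*g^2 - 11.8073*g - 7.2762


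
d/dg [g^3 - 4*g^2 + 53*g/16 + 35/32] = 3*g^2 - 8*g + 53/16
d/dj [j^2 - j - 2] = 2*j - 1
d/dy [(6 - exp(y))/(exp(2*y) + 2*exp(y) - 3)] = (2*(exp(y) - 6)*(exp(y) + 1) - exp(2*y) - 2*exp(y) + 3)*exp(y)/(exp(2*y) + 2*exp(y) - 3)^2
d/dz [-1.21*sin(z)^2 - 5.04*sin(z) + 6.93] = -(2.42*sin(z) + 5.04)*cos(z)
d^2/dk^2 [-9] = 0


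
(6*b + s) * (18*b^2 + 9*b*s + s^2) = 108*b^3 + 72*b^2*s + 15*b*s^2 + s^3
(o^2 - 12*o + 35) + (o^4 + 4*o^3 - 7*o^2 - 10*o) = o^4 + 4*o^3 - 6*o^2 - 22*o + 35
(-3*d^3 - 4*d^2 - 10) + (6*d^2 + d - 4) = -3*d^3 + 2*d^2 + d - 14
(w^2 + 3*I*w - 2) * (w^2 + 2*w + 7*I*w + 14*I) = w^4 + 2*w^3 + 10*I*w^3 - 23*w^2 + 20*I*w^2 - 46*w - 14*I*w - 28*I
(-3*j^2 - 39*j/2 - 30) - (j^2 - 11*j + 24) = -4*j^2 - 17*j/2 - 54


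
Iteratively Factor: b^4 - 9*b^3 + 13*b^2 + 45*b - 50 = (b - 1)*(b^3 - 8*b^2 + 5*b + 50) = (b - 1)*(b + 2)*(b^2 - 10*b + 25) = (b - 5)*(b - 1)*(b + 2)*(b - 5)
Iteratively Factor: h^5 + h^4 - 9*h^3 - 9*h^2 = (h)*(h^4 + h^3 - 9*h^2 - 9*h) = h*(h - 3)*(h^3 + 4*h^2 + 3*h) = h^2*(h - 3)*(h^2 + 4*h + 3) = h^2*(h - 3)*(h + 3)*(h + 1)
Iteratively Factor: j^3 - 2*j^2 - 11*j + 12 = (j + 3)*(j^2 - 5*j + 4) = (j - 1)*(j + 3)*(j - 4)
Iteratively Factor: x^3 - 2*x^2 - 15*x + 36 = (x - 3)*(x^2 + x - 12) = (x - 3)^2*(x + 4)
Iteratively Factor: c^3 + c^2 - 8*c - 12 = (c + 2)*(c^2 - c - 6) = (c + 2)^2*(c - 3)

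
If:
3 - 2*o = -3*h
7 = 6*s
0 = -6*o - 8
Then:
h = -17/9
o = -4/3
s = 7/6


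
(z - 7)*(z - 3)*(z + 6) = z^3 - 4*z^2 - 39*z + 126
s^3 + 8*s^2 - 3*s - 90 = (s - 3)*(s + 5)*(s + 6)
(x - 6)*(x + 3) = x^2 - 3*x - 18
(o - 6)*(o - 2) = o^2 - 8*o + 12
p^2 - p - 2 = (p - 2)*(p + 1)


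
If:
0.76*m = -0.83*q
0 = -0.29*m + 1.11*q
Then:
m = 0.00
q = 0.00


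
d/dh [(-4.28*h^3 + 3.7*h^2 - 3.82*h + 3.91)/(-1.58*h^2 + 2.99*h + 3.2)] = (6.7624*h^4 - 25.5944*h^3 - 36.0606*h^2 + 36.0356*h - 23.9149)/(2.4964*h^4 - 9.4484*h^3 - 1.1719*h^2 + 19.136*h + 10.24)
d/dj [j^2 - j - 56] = 2*j - 1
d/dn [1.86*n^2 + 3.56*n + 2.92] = 3.72*n + 3.56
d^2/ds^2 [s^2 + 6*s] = 2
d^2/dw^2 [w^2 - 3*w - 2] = 2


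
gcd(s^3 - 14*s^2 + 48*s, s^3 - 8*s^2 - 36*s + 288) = s^2 - 14*s + 48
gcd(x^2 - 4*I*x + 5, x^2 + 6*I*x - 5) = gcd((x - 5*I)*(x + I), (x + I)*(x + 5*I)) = x + I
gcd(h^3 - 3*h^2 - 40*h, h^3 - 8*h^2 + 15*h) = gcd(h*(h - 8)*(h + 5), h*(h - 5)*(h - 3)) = h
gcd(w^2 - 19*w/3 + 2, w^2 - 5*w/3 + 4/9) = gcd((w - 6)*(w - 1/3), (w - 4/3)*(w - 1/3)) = w - 1/3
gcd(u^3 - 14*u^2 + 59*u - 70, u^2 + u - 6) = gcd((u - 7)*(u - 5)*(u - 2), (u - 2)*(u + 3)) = u - 2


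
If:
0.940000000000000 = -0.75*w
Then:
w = -1.25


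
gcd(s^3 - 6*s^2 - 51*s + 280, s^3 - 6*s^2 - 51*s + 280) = s^3 - 6*s^2 - 51*s + 280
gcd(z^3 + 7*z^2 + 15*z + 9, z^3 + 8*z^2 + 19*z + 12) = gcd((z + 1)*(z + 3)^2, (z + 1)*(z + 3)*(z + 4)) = z^2 + 4*z + 3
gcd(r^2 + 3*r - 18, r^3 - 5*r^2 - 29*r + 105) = r - 3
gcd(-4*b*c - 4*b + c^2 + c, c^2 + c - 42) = 1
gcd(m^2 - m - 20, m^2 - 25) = m - 5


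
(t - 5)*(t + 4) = t^2 - t - 20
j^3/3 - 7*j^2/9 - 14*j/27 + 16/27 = (j/3 + 1/3)*(j - 8/3)*(j - 2/3)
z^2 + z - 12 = (z - 3)*(z + 4)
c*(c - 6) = c^2 - 6*c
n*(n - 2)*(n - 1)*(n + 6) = n^4 + 3*n^3 - 16*n^2 + 12*n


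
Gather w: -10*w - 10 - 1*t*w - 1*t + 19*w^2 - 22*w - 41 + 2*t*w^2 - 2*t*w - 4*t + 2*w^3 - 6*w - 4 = -5*t + 2*w^3 + w^2*(2*t + 19) + w*(-3*t - 38) - 55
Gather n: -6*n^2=-6*n^2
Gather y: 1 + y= y + 1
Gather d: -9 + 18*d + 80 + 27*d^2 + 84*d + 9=27*d^2 + 102*d + 80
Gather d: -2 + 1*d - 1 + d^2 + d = d^2 + 2*d - 3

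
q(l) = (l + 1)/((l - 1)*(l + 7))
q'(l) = -(l + 1)/((l - 1)*(l + 7)^2) + 1/((l - 1)*(l + 7)) - (l + 1)/((l - 1)^2*(l + 7))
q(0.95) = -4.91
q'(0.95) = -100.01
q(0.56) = -0.47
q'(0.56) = -1.30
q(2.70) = 0.22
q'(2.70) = -0.09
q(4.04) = 0.15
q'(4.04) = -0.03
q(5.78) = 0.11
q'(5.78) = -0.02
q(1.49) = 0.60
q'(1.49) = -1.05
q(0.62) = -0.56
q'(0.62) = -1.74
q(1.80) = 0.40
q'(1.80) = -0.40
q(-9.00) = -0.40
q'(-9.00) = -0.19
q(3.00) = 0.20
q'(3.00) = -0.07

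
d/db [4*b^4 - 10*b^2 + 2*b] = 16*b^3 - 20*b + 2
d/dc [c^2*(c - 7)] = c*(3*c - 14)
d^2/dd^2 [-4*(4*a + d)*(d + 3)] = -8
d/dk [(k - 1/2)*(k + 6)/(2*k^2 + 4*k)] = (-7*k^2 + 12*k + 12)/(4*k^2*(k^2 + 4*k + 4))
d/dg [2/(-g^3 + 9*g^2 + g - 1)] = 2*(3*g^2 - 18*g - 1)/(g^3 - 9*g^2 - g + 1)^2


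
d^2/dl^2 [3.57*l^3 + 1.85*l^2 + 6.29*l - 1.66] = 21.42*l + 3.7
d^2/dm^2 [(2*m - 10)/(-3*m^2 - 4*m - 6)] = 4*(-4*(m - 5)*(3*m + 2)^2 + (9*m - 11)*(3*m^2 + 4*m + 6))/(3*m^2 + 4*m + 6)^3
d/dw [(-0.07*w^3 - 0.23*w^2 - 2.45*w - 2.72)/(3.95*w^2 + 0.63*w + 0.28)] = (-0.2765*w^4 - 0.0882000000000001*w^3 + 9.4738*w^2 + 21.3592*w + 1.0276)/(15.6025*w^4 + 4.977*w^3 + 2.6089*w^2 + 0.3528*w + 0.0784)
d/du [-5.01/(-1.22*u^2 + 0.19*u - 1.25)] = (0.9519 - 12.2244*u)/(1.22*u^2 - 0.19*u + 1.25)^2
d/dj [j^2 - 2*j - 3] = 2*j - 2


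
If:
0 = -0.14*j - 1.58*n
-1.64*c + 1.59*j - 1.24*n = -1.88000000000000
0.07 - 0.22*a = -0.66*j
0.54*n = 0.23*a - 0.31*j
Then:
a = -0.19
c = 0.97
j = -0.17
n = 0.02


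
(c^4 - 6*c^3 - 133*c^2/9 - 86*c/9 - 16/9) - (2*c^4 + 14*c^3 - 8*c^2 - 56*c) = -c^4 - 20*c^3 - 61*c^2/9 + 418*c/9 - 16/9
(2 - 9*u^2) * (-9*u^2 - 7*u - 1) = 81*u^4 + 63*u^3 - 9*u^2 - 14*u - 2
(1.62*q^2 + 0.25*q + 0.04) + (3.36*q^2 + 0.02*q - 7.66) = 4.98*q^2 + 0.27*q - 7.62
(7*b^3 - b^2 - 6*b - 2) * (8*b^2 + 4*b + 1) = 56*b^5 + 20*b^4 - 45*b^3 - 41*b^2 - 14*b - 2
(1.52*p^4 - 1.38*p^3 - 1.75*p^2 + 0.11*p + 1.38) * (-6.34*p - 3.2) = -9.6368*p^5 + 3.8852*p^4 + 15.511*p^3 + 4.9026*p^2 - 9.1012*p - 4.416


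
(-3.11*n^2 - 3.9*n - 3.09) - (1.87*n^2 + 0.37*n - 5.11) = -4.98*n^2 - 4.27*n + 2.02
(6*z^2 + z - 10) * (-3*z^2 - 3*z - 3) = -18*z^4 - 21*z^3 + 9*z^2 + 27*z + 30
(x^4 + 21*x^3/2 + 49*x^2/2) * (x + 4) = x^5 + 29*x^4/2 + 133*x^3/2 + 98*x^2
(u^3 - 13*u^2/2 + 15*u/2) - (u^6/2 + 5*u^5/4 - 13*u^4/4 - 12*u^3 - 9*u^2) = -u^6/2 - 5*u^5/4 + 13*u^4/4 + 13*u^3 + 5*u^2/2 + 15*u/2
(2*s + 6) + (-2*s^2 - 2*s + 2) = 8 - 2*s^2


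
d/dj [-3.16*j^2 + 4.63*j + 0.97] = 4.63 - 6.32*j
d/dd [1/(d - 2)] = -1/(d - 2)^2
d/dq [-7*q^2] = -14*q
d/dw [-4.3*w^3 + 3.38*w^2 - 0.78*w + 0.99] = -12.9*w^2 + 6.76*w - 0.78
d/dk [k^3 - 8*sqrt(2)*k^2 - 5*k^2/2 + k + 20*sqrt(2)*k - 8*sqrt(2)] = 3*k^2 - 16*sqrt(2)*k - 5*k + 1 + 20*sqrt(2)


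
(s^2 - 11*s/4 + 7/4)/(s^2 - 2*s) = (4*s^2 - 11*s + 7)/(4*s*(s - 2))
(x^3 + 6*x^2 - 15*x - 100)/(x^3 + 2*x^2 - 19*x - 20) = (x + 5)/(x + 1)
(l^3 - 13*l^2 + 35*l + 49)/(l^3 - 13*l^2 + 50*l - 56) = (l^2 - 6*l - 7)/(l^2 - 6*l + 8)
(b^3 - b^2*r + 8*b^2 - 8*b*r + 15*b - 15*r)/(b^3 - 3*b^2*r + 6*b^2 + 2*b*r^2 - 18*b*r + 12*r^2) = (-b^2 - 8*b - 15)/(-b^2 + 2*b*r - 6*b + 12*r)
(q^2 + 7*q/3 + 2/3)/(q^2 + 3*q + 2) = (q + 1/3)/(q + 1)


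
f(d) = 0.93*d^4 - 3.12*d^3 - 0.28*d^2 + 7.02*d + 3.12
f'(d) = 3.72*d^3 - 9.36*d^2 - 0.56*d + 7.02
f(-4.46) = 611.02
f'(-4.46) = -506.69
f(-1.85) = 19.82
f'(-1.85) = -47.53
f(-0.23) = 1.53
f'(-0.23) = 6.61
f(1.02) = 7.68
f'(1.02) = 0.66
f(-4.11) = 451.52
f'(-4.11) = -407.06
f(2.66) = 7.65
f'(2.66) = 9.32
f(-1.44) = 5.75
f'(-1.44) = -22.69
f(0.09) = 3.75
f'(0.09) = 6.90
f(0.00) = 3.12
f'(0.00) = 7.02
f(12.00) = 13940.16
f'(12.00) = 5080.62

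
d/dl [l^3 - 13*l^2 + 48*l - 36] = 3*l^2 - 26*l + 48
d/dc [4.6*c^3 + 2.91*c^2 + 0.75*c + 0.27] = 13.8*c^2 + 5.82*c + 0.75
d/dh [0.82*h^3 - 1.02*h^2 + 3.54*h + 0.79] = 2.46*h^2 - 2.04*h + 3.54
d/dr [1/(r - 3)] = -1/(r - 3)^2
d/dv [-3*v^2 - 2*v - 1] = -6*v - 2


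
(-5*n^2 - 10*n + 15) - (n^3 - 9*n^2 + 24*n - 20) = -n^3 + 4*n^2 - 34*n + 35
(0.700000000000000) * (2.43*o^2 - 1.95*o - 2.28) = 1.701*o^2 - 1.365*o - 1.596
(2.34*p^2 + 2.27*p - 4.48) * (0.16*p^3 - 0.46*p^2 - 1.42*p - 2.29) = 0.3744*p^5 - 0.7132*p^4 - 5.0838*p^3 - 6.5212*p^2 + 1.1633*p + 10.2592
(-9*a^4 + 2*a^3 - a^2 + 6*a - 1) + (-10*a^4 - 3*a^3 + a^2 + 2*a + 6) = -19*a^4 - a^3 + 8*a + 5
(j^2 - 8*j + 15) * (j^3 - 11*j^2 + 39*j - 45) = j^5 - 19*j^4 + 142*j^3 - 522*j^2 + 945*j - 675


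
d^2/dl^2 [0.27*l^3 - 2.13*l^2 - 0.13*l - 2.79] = 1.62*l - 4.26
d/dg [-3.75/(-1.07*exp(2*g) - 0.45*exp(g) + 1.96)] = (-8.025*exp(g) - 1.6875)*exp(g)/(1.07*exp(2*g) + 0.45*exp(g) - 1.96)^2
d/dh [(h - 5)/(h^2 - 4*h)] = (-h^2 + 10*h - 20)/(h^2*(h^2 - 8*h + 16))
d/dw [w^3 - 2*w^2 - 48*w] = 3*w^2 - 4*w - 48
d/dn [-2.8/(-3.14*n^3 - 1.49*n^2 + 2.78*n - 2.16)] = (-26.376*n^2 - 8.344*n + 7.784)/(3.14*n^3 + 1.49*n^2 - 2.78*n + 2.16)^2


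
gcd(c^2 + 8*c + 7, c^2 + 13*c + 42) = c + 7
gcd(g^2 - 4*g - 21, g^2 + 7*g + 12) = g + 3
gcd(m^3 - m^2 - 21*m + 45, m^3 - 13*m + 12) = m - 3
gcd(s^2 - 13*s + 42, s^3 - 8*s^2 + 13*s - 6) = s - 6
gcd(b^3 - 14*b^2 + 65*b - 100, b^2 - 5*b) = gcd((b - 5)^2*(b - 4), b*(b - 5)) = b - 5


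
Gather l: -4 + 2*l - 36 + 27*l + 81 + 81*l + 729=110*l + 770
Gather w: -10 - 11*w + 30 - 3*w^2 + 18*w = -3*w^2 + 7*w + 20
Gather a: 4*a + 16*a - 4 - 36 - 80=20*a - 120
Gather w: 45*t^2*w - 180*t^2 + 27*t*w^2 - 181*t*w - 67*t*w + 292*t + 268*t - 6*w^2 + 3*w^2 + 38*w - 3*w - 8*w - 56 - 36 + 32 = -180*t^2 + 560*t + w^2*(27*t - 3) + w*(45*t^2 - 248*t + 27) - 60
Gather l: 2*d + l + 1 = 2*d + l + 1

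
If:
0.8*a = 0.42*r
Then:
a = 0.525*r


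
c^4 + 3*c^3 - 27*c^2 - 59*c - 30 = (c - 5)*(c + 6)*(-I*c - I)*(I*c + I)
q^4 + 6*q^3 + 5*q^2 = q^2*(q + 1)*(q + 5)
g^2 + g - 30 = (g - 5)*(g + 6)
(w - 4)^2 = w^2 - 8*w + 16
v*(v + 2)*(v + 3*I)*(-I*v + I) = -I*v^4 + 3*v^3 - I*v^3 + 3*v^2 + 2*I*v^2 - 6*v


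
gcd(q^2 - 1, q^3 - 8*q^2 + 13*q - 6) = q - 1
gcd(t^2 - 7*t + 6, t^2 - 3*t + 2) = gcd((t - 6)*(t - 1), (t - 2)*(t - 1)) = t - 1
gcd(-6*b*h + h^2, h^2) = h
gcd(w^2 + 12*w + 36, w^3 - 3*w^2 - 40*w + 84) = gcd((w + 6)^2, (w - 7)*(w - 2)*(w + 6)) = w + 6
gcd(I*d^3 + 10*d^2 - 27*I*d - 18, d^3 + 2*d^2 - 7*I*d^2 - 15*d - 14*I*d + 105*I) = 1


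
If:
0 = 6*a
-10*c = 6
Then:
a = 0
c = -3/5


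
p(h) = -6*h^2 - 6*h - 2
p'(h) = -12*h - 6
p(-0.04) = -1.77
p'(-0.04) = -5.52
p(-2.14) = -16.64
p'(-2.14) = 19.68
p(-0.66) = -0.65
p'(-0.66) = 1.92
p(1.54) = -25.47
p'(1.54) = -24.48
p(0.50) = -6.50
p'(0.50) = -12.00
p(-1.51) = -6.62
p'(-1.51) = 12.12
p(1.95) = -36.52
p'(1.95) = -29.40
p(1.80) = -32.24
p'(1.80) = -27.60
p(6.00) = -254.00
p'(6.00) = -78.00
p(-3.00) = -38.00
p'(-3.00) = 30.00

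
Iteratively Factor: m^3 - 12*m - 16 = (m + 2)*(m^2 - 2*m - 8) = (m - 4)*(m + 2)*(m + 2)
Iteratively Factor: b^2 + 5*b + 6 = (b + 3)*(b + 2)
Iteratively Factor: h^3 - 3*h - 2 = (h + 1)*(h^2 - h - 2) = (h - 2)*(h + 1)*(h + 1)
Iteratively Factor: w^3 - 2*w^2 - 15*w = (w + 3)*(w^2 - 5*w) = w*(w + 3)*(w - 5)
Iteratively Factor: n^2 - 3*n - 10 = (n - 5)*(n + 2)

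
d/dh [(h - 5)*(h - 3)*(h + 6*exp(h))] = 6*h^2*exp(h) + 3*h^2 - 36*h*exp(h) - 16*h + 42*exp(h) + 15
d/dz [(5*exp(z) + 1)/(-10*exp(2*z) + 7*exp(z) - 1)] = ((5*exp(z) + 1)*(20*exp(z) - 7) - 50*exp(2*z) + 35*exp(z) - 5)*exp(z)/(10*exp(2*z) - 7*exp(z) + 1)^2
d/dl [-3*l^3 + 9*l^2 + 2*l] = -9*l^2 + 18*l + 2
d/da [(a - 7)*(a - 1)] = 2*a - 8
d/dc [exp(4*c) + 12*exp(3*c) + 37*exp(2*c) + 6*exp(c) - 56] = (4*exp(3*c) + 36*exp(2*c) + 74*exp(c) + 6)*exp(c)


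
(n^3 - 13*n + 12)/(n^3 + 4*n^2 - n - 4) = (n - 3)/(n + 1)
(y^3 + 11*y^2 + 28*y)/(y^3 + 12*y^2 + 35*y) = (y + 4)/(y + 5)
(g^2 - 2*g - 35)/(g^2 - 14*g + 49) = (g + 5)/(g - 7)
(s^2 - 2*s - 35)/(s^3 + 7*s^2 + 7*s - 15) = (s - 7)/(s^2 + 2*s - 3)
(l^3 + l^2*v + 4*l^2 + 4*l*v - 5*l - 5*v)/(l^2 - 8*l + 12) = (l^3 + l^2*v + 4*l^2 + 4*l*v - 5*l - 5*v)/(l^2 - 8*l + 12)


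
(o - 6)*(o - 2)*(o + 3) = o^3 - 5*o^2 - 12*o + 36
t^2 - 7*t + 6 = (t - 6)*(t - 1)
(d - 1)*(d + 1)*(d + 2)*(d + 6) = d^4 + 8*d^3 + 11*d^2 - 8*d - 12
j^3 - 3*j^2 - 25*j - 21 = (j - 7)*(j + 1)*(j + 3)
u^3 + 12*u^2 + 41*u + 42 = (u + 2)*(u + 3)*(u + 7)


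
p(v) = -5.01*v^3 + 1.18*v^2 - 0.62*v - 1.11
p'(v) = -15.03*v^2 + 2.36*v - 0.62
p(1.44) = -14.52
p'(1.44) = -28.39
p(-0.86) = 3.48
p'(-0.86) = -13.77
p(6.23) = -1170.61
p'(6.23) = -569.28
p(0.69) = -2.62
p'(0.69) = -6.15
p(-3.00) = 146.64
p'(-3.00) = -142.97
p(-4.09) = 363.94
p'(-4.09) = -261.70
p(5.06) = -623.10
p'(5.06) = -373.50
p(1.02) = -5.83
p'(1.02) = -13.85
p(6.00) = -1044.51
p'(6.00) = -527.54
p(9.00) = -3563.40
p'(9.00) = -1196.81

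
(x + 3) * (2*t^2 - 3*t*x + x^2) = 2*t^2*x + 6*t^2 - 3*t*x^2 - 9*t*x + x^3 + 3*x^2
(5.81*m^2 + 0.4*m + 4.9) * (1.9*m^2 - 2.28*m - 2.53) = 11.039*m^4 - 12.4868*m^3 - 6.3013*m^2 - 12.184*m - 12.397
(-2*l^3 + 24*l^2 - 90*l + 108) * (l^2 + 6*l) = -2*l^5 + 12*l^4 + 54*l^3 - 432*l^2 + 648*l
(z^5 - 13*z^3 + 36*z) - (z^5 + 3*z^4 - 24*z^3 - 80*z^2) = -3*z^4 + 11*z^3 + 80*z^2 + 36*z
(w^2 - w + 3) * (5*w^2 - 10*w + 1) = 5*w^4 - 15*w^3 + 26*w^2 - 31*w + 3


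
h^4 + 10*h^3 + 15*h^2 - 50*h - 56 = (h - 2)*(h + 1)*(h + 4)*(h + 7)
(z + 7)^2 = z^2 + 14*z + 49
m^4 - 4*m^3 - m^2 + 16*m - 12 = (m - 3)*(m - 2)*(m - 1)*(m + 2)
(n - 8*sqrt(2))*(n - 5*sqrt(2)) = n^2 - 13*sqrt(2)*n + 80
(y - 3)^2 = y^2 - 6*y + 9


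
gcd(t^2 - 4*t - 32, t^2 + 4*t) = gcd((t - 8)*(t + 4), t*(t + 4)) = t + 4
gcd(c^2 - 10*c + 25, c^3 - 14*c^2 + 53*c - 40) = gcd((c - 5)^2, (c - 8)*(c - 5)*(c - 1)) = c - 5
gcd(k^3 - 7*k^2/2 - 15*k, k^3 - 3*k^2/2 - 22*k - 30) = k^2 - 7*k/2 - 15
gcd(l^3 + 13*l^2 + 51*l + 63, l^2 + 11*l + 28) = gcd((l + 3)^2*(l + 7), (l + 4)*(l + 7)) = l + 7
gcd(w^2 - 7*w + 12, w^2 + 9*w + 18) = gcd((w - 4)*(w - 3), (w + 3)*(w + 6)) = 1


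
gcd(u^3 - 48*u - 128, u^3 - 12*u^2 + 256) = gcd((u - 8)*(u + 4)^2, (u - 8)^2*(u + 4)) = u^2 - 4*u - 32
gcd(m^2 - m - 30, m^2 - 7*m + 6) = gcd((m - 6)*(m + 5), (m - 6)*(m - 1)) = m - 6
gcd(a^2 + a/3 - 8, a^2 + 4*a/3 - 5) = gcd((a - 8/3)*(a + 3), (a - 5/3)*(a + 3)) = a + 3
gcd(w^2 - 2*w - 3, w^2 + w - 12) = w - 3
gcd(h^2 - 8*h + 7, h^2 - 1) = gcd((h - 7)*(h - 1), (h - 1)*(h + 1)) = h - 1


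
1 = 1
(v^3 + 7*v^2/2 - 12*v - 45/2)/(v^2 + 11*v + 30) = (2*v^2 - 3*v - 9)/(2*(v + 6))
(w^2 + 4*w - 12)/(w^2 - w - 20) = (-w^2 - 4*w + 12)/(-w^2 + w + 20)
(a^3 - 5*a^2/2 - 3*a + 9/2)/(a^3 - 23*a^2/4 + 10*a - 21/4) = 2*(2*a + 3)/(4*a - 7)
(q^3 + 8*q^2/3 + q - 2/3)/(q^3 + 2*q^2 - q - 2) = (q - 1/3)/(q - 1)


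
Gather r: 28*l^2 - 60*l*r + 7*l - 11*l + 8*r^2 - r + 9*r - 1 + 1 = 28*l^2 - 4*l + 8*r^2 + r*(8 - 60*l)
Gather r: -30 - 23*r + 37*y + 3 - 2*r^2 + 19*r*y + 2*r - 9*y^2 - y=-2*r^2 + r*(19*y - 21) - 9*y^2 + 36*y - 27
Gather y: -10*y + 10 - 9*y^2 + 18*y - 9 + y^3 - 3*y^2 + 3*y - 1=y^3 - 12*y^2 + 11*y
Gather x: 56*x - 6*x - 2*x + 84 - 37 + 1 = 48*x + 48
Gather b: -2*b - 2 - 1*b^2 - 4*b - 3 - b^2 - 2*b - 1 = -2*b^2 - 8*b - 6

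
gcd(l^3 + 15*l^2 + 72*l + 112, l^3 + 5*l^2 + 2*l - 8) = l + 4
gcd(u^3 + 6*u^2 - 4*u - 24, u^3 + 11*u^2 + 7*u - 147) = 1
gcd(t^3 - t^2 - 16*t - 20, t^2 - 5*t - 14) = t + 2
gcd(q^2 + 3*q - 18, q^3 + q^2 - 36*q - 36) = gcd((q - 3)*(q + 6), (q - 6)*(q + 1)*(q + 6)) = q + 6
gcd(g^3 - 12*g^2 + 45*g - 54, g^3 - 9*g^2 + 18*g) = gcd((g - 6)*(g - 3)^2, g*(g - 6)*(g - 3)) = g^2 - 9*g + 18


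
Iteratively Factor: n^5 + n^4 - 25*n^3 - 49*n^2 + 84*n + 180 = (n - 5)*(n^4 + 6*n^3 + 5*n^2 - 24*n - 36) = (n - 5)*(n - 2)*(n^3 + 8*n^2 + 21*n + 18) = (n - 5)*(n - 2)*(n + 3)*(n^2 + 5*n + 6) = (n - 5)*(n - 2)*(n + 2)*(n + 3)*(n + 3)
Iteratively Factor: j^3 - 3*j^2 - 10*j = (j + 2)*(j^2 - 5*j) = j*(j + 2)*(j - 5)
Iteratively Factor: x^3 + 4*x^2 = (x)*(x^2 + 4*x) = x*(x + 4)*(x)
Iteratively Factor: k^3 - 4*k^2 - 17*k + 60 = (k - 5)*(k^2 + k - 12) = (k - 5)*(k + 4)*(k - 3)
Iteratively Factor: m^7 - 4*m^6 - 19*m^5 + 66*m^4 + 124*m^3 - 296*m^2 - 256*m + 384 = (m - 4)*(m^6 - 19*m^4 - 10*m^3 + 84*m^2 + 40*m - 96) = (m - 4)*(m + 2)*(m^5 - 2*m^4 - 15*m^3 + 20*m^2 + 44*m - 48) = (m - 4)*(m + 2)^2*(m^4 - 4*m^3 - 7*m^2 + 34*m - 24) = (m - 4)^2*(m + 2)^2*(m^3 - 7*m + 6) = (m - 4)^2*(m - 1)*(m + 2)^2*(m^2 + m - 6) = (m - 4)^2*(m - 2)*(m - 1)*(m + 2)^2*(m + 3)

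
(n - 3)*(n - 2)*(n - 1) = n^3 - 6*n^2 + 11*n - 6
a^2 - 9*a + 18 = (a - 6)*(a - 3)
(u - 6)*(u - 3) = u^2 - 9*u + 18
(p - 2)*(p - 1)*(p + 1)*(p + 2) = p^4 - 5*p^2 + 4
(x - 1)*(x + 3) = x^2 + 2*x - 3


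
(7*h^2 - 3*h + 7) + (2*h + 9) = 7*h^2 - h + 16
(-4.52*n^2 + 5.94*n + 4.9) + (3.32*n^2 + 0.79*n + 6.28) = -1.2*n^2 + 6.73*n + 11.18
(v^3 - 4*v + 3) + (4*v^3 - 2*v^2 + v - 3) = 5*v^3 - 2*v^2 - 3*v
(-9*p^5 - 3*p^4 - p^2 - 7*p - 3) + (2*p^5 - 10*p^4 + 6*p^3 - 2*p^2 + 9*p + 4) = -7*p^5 - 13*p^4 + 6*p^3 - 3*p^2 + 2*p + 1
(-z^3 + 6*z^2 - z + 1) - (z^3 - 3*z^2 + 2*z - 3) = -2*z^3 + 9*z^2 - 3*z + 4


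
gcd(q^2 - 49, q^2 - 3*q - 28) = q - 7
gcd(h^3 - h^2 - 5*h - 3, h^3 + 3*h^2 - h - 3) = h + 1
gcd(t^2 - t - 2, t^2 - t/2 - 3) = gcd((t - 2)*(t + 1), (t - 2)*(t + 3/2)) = t - 2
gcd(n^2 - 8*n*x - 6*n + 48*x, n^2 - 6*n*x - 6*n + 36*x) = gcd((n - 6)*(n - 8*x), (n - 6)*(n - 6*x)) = n - 6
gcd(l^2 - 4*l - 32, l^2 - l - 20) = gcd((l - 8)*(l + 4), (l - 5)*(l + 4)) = l + 4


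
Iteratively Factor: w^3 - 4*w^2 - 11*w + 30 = (w + 3)*(w^2 - 7*w + 10) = (w - 5)*(w + 3)*(w - 2)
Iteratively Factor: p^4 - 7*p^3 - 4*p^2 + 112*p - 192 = (p - 4)*(p^3 - 3*p^2 - 16*p + 48) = (p - 4)^2*(p^2 + p - 12) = (p - 4)^2*(p + 4)*(p - 3)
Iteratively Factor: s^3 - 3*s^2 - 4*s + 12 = (s - 3)*(s^2 - 4) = (s - 3)*(s + 2)*(s - 2)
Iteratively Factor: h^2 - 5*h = (h)*(h - 5)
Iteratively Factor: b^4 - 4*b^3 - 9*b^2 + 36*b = (b + 3)*(b^3 - 7*b^2 + 12*b) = (b - 4)*(b + 3)*(b^2 - 3*b) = (b - 4)*(b - 3)*(b + 3)*(b)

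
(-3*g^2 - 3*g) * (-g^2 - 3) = 3*g^4 + 3*g^3 + 9*g^2 + 9*g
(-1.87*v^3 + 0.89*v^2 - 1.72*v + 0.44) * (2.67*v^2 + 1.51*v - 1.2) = -4.9929*v^5 - 0.4474*v^4 - 1.0045*v^3 - 2.4904*v^2 + 2.7284*v - 0.528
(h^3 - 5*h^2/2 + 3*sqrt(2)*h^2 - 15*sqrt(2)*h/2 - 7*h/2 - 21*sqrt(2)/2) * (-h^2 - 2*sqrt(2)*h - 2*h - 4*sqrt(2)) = -h^5 - 5*sqrt(2)*h^4 + h^4/2 - 7*h^3/2 + 5*sqrt(2)*h^3/2 + 13*h^2 + 85*sqrt(2)*h^2/2 + 35*sqrt(2)*h + 102*h + 84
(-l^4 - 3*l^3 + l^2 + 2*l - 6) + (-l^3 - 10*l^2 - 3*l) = -l^4 - 4*l^3 - 9*l^2 - l - 6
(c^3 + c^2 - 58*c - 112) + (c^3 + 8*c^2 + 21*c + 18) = 2*c^3 + 9*c^2 - 37*c - 94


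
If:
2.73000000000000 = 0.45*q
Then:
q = 6.07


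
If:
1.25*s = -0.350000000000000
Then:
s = -0.28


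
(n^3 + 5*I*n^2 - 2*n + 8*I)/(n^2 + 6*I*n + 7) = (n^2 + 6*I*n - 8)/(n + 7*I)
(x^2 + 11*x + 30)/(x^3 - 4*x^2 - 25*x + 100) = (x + 6)/(x^2 - 9*x + 20)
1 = 1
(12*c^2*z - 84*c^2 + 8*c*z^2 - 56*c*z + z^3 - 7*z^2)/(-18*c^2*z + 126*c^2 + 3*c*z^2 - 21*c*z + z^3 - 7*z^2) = (2*c + z)/(-3*c + z)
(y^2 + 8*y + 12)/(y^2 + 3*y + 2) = (y + 6)/(y + 1)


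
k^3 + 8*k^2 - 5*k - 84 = (k - 3)*(k + 4)*(k + 7)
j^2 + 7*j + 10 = (j + 2)*(j + 5)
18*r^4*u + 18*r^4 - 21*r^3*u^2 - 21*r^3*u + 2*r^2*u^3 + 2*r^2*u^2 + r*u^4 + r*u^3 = (-3*r + u)*(-r + u)*(6*r + u)*(r*u + r)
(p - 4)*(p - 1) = p^2 - 5*p + 4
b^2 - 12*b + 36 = (b - 6)^2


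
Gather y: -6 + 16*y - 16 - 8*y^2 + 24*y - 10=-8*y^2 + 40*y - 32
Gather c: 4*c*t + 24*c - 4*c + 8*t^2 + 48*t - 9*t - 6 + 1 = c*(4*t + 20) + 8*t^2 + 39*t - 5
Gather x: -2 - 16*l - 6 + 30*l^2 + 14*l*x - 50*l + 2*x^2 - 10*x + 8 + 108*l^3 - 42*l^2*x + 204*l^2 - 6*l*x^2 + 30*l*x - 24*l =108*l^3 + 234*l^2 - 90*l + x^2*(2 - 6*l) + x*(-42*l^2 + 44*l - 10)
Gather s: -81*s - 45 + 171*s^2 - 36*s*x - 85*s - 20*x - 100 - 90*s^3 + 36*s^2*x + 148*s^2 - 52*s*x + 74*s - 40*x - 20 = -90*s^3 + s^2*(36*x + 319) + s*(-88*x - 92) - 60*x - 165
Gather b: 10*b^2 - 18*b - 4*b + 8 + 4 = 10*b^2 - 22*b + 12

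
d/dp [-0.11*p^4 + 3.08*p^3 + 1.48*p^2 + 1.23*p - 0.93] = -0.44*p^3 + 9.24*p^2 + 2.96*p + 1.23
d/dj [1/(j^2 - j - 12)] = (1 - 2*j)/(-j^2 + j + 12)^2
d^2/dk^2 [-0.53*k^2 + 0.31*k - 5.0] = -1.06000000000000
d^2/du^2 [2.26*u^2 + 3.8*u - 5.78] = 4.52000000000000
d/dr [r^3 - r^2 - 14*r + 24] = 3*r^2 - 2*r - 14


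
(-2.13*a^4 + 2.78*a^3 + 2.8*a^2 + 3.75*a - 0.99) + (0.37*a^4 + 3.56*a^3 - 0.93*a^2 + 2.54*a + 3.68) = -1.76*a^4 + 6.34*a^3 + 1.87*a^2 + 6.29*a + 2.69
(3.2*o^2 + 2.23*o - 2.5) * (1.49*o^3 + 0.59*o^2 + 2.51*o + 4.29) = 4.768*o^5 + 5.2107*o^4 + 5.6227*o^3 + 17.8503*o^2 + 3.2917*o - 10.725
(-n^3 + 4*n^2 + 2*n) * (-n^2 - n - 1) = n^5 - 3*n^4 - 5*n^3 - 6*n^2 - 2*n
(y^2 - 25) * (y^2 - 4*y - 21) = y^4 - 4*y^3 - 46*y^2 + 100*y + 525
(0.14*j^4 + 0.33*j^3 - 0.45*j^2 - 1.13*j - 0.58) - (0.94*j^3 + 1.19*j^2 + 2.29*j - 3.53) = 0.14*j^4 - 0.61*j^3 - 1.64*j^2 - 3.42*j + 2.95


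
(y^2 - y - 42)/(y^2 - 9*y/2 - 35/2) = 2*(y + 6)/(2*y + 5)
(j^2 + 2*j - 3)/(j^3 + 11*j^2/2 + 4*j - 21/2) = 2/(2*j + 7)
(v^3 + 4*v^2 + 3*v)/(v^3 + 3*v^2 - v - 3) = v/(v - 1)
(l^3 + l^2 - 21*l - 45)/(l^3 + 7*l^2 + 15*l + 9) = (l - 5)/(l + 1)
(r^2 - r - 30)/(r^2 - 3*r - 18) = (r + 5)/(r + 3)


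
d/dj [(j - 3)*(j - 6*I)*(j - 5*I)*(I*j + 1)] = 4*I*j^3 + j^2*(36 - 9*I) + j*(-72 - 82*I) - 30 + 123*I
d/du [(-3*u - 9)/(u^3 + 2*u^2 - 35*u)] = 3*(2*u^3 + 11*u^2 + 12*u - 105)/(u^2*(u^4 + 4*u^3 - 66*u^2 - 140*u + 1225))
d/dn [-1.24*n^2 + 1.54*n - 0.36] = 1.54 - 2.48*n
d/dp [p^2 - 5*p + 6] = 2*p - 5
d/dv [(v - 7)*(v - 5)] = 2*v - 12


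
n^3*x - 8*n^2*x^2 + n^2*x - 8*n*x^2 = n*(n - 8*x)*(n*x + x)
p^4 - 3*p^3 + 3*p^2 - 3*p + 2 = (p - 2)*(p + I)*(-I*p + I)*(I*p + 1)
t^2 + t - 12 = (t - 3)*(t + 4)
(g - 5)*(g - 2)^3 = g^4 - 11*g^3 + 42*g^2 - 68*g + 40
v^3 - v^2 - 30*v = v*(v - 6)*(v + 5)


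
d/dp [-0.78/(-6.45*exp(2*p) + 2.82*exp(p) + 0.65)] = (2.1996 - 10.062*exp(p))*exp(p)/(-6.45*exp(2*p) + 2.82*exp(p) + 0.65)^2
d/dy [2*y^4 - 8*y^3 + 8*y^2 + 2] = 8*y*(y^2 - 3*y + 2)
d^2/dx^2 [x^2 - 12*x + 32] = 2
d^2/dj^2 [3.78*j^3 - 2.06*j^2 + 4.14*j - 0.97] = 22.68*j - 4.12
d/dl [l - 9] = 1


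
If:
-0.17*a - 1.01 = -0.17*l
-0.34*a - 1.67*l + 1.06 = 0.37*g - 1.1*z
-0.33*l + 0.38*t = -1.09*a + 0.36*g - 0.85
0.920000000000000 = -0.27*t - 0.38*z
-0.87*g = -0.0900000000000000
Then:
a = -31.16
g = 0.10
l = -25.22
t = 65.34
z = -48.85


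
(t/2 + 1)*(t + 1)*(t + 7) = t^3/2 + 5*t^2 + 23*t/2 + 7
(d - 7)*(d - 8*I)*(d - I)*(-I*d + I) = -I*d^4 - 9*d^3 + 8*I*d^3 + 72*d^2 + I*d^2 - 63*d - 64*I*d + 56*I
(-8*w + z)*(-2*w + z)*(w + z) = 16*w^3 + 6*w^2*z - 9*w*z^2 + z^3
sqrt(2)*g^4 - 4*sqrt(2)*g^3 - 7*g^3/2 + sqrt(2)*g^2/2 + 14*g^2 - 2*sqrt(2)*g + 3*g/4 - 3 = (g - 4)*(g - 3*sqrt(2)/2)*(g - sqrt(2)/2)*(sqrt(2)*g + 1/2)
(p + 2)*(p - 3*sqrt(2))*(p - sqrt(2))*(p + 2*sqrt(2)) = p^4 - 2*sqrt(2)*p^3 + 2*p^3 - 10*p^2 - 4*sqrt(2)*p^2 - 20*p + 12*sqrt(2)*p + 24*sqrt(2)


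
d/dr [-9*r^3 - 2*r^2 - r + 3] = -27*r^2 - 4*r - 1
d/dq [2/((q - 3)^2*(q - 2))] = 2*((2 - q)*(q - 3) - 2*(q - 2)^2)/((q - 3)^3*(q - 2)^3)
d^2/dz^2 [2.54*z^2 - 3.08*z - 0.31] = 5.08000000000000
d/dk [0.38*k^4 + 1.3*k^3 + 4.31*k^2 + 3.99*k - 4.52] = 1.52*k^3 + 3.9*k^2 + 8.62*k + 3.99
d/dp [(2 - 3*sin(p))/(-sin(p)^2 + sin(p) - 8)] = (-3*sin(p)^2 + 4*sin(p) + 22)*cos(p)/(sin(p)^2 - sin(p) + 8)^2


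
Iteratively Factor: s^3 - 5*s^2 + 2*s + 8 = (s - 2)*(s^2 - 3*s - 4) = (s - 4)*(s - 2)*(s + 1)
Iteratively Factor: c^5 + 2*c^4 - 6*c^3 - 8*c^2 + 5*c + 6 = (c - 1)*(c^4 + 3*c^3 - 3*c^2 - 11*c - 6) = (c - 1)*(c + 3)*(c^3 - 3*c - 2) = (c - 1)*(c + 1)*(c + 3)*(c^2 - c - 2) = (c - 1)*(c + 1)^2*(c + 3)*(c - 2)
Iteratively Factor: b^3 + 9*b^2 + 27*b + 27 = (b + 3)*(b^2 + 6*b + 9) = (b + 3)^2*(b + 3)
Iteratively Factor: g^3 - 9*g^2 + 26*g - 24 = (g - 2)*(g^2 - 7*g + 12) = (g - 3)*(g - 2)*(g - 4)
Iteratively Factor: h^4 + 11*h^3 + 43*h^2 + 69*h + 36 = (h + 4)*(h^3 + 7*h^2 + 15*h + 9) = (h + 3)*(h + 4)*(h^2 + 4*h + 3) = (h + 3)^2*(h + 4)*(h + 1)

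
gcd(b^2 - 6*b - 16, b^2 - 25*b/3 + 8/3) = b - 8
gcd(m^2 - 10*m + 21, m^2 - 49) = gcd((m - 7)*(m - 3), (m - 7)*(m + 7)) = m - 7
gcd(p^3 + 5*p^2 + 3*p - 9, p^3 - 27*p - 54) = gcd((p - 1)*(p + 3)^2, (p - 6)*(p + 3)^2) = p^2 + 6*p + 9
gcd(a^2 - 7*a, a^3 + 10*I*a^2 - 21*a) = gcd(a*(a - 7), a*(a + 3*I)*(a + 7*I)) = a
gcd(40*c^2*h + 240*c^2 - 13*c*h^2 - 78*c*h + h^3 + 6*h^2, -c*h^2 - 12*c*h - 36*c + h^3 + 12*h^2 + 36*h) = h + 6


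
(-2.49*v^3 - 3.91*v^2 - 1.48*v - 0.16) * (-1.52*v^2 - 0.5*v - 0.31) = 3.7848*v^5 + 7.1882*v^4 + 4.9765*v^3 + 2.1953*v^2 + 0.5388*v + 0.0496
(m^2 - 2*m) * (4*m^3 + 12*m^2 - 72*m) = 4*m^5 + 4*m^4 - 96*m^3 + 144*m^2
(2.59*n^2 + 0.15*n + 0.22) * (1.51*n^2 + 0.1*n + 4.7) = 3.9109*n^4 + 0.4855*n^3 + 12.5202*n^2 + 0.727*n + 1.034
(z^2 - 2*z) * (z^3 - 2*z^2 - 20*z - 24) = z^5 - 4*z^4 - 16*z^3 + 16*z^2 + 48*z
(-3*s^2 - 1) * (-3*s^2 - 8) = 9*s^4 + 27*s^2 + 8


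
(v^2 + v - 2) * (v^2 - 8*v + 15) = v^4 - 7*v^3 + 5*v^2 + 31*v - 30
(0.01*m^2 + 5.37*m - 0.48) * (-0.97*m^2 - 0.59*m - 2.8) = -0.0097*m^4 - 5.2148*m^3 - 2.7307*m^2 - 14.7528*m + 1.344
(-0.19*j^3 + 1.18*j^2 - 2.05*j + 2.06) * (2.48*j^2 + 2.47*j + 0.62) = -0.4712*j^5 + 2.4571*j^4 - 2.2872*j^3 + 0.7769*j^2 + 3.8172*j + 1.2772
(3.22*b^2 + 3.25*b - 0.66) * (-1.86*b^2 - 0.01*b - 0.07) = -5.9892*b^4 - 6.0772*b^3 + 0.9697*b^2 - 0.2209*b + 0.0462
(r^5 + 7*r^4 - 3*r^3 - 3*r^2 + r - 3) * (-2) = -2*r^5 - 14*r^4 + 6*r^3 + 6*r^2 - 2*r + 6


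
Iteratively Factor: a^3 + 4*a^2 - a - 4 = (a + 4)*(a^2 - 1) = (a + 1)*(a + 4)*(a - 1)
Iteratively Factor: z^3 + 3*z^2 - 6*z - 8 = (z - 2)*(z^2 + 5*z + 4) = (z - 2)*(z + 1)*(z + 4)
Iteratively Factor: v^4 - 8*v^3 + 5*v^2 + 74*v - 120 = (v - 5)*(v^3 - 3*v^2 - 10*v + 24) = (v - 5)*(v - 2)*(v^2 - v - 12) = (v - 5)*(v - 4)*(v - 2)*(v + 3)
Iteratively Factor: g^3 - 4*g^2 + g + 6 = (g - 2)*(g^2 - 2*g - 3) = (g - 2)*(g + 1)*(g - 3)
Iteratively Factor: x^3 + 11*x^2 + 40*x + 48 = (x + 3)*(x^2 + 8*x + 16) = (x + 3)*(x + 4)*(x + 4)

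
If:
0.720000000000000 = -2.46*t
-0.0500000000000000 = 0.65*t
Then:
No Solution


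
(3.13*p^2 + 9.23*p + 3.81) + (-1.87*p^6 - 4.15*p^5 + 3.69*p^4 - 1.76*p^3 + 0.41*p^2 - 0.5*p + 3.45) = -1.87*p^6 - 4.15*p^5 + 3.69*p^4 - 1.76*p^3 + 3.54*p^2 + 8.73*p + 7.26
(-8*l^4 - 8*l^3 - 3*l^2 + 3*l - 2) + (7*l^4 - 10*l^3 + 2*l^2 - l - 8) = -l^4 - 18*l^3 - l^2 + 2*l - 10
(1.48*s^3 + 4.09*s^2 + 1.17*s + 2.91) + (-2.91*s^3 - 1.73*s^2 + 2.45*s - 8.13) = -1.43*s^3 + 2.36*s^2 + 3.62*s - 5.22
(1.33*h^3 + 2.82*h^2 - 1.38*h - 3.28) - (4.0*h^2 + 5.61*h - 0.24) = 1.33*h^3 - 1.18*h^2 - 6.99*h - 3.04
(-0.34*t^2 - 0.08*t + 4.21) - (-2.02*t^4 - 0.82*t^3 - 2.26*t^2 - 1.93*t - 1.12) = 2.02*t^4 + 0.82*t^3 + 1.92*t^2 + 1.85*t + 5.33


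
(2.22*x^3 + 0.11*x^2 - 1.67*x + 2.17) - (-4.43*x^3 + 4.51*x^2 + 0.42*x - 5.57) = 6.65*x^3 - 4.4*x^2 - 2.09*x + 7.74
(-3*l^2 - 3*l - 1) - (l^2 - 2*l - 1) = -4*l^2 - l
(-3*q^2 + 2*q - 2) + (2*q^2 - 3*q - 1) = -q^2 - q - 3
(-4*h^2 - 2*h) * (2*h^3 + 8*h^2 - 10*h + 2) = -8*h^5 - 36*h^4 + 24*h^3 + 12*h^2 - 4*h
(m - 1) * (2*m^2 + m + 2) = 2*m^3 - m^2 + m - 2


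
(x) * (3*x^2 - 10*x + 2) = 3*x^3 - 10*x^2 + 2*x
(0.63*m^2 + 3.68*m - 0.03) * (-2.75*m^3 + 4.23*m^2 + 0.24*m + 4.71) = -1.7325*m^5 - 7.4551*m^4 + 15.8001*m^3 + 3.7236*m^2 + 17.3256*m - 0.1413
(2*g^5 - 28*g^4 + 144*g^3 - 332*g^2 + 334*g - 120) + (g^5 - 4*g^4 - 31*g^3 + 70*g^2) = 3*g^5 - 32*g^4 + 113*g^3 - 262*g^2 + 334*g - 120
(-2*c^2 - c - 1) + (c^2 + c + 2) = 1 - c^2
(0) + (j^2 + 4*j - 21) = j^2 + 4*j - 21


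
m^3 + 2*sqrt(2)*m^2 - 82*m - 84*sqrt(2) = (m - 6*sqrt(2))*(m + sqrt(2))*(m + 7*sqrt(2))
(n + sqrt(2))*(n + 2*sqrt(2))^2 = n^3 + 5*sqrt(2)*n^2 + 16*n + 8*sqrt(2)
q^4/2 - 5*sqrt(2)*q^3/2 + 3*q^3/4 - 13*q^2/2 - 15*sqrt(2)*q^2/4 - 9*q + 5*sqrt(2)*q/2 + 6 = (q/2 + 1)*(q - 1/2)*(q - 6*sqrt(2))*(q + sqrt(2))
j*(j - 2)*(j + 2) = j^3 - 4*j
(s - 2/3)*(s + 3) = s^2 + 7*s/3 - 2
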